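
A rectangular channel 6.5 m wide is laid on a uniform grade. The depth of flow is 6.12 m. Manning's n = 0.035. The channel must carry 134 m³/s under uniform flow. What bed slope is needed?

Flow area A = b·y = 6.5 × 6.12 = 39.78 m². Wetted perimeter P = b + 2y = 6.5 + 2×6.12 = 18.74 m.
Hydraulic radius R = A/P = 39.78/18.74 = 2.123 m.
From Manning's equation, S = [nQ / (1 A R^(2/3))]² = [0.035 × 134 / (1 × 39.78 × 2.123^(2/3))]² = 0.0051.

S = 0.0051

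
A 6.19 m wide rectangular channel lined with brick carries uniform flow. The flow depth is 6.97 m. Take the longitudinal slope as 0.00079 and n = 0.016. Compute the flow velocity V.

Flow area A = b·y = 6.19 × 6.97 = 43.14 m². Wetted perimeter P = b + 2y = 6.19 + 2×6.97 = 20.13 m.
Hydraulic radius R = A/P = 43.14/20.13 = 2.143 m.
From Manning's equation, V = (1/n) R^(2/3) S^(1/2) = (1/0.016) × 2.143^(2/3) × 0.00079^(1/2) = 2.92 m/s.

V = 2.92 m/s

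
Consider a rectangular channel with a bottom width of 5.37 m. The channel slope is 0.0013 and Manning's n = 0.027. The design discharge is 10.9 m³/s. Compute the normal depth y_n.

y_n = 1.54 m

Manning's equation rearranged: A R^(2/3) = nQ / (1·√S) = 0.027 × 10.9 / (√0.0013) = 8.162.
Trying y = 1.37 m: A R^(2/3) = 6.894 — short.
Trying y = 1.88 m: A R^(2/3) = 10.8 — over.
Trying y = 1.54 m: A R^(2/3) = 8.152 — matches.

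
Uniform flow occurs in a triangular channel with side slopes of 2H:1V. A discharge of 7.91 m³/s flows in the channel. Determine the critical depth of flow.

y_c = 1.26 m

At critical depth, Q² T / (g A³) = 1, i.e. A³/T = Q²/g = 7.91²/9.81 = 6.378.
At y = 1.58 m: A³/T = 19.69 — high.
At y = 0.885 m: A³/T = 1.086 — low.
At y = 1.26 m: A³/T = 6.352 — ≈ 6.378.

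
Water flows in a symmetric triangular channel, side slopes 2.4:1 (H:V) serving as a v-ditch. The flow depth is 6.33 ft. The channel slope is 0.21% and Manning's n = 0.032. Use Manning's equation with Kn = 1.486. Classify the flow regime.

subcritical

For a triangular section with side slope z = 2.4: A = zy² = 2.4×6.33² = 96.17 ft²; P = 2y√(1+z²) = 2×6.33×2.6 = 32.92 ft.
Hydraulic radius R = A/P = 96.17/32.92 = 2.922 ft.
V = (1.486/n) R^(2/3) √S = (1.486/0.032) × 2.922^(2/3) × √0.0021 = 4.349 ft/s. Hydraulic depth D_h = A/T = 96.17/30.38 = 3.165 ft.
Froude number Fr = V/√(g·D_h) = 4.349/√(32.2×3.165) = 0.431, which is less than 1, so the flow is subcritical.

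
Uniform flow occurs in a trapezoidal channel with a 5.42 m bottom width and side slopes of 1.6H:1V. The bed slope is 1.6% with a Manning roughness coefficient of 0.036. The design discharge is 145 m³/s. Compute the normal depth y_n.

Manning's equation rearranged: A R^(2/3) = nQ / (1·√S) = 0.036 × 145 / (√0.016) = 41.27.
Trying y = 3.48 m: A R^(2/3) = 61.93 — over.
Trying y = 2.47 m: A R^(2/3) = 31.28 — short.
Trying y = 2.84 m: A R^(2/3) = 41.15 — ≈ 41.27.

y_n = 2.84 m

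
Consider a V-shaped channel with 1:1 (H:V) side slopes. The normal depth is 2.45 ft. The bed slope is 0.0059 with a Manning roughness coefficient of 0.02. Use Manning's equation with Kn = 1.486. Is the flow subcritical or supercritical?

For a triangular section with side slope z = 1: A = zy² = 1×2.45² = 6.003 ft²; P = 2y√(1+z²) = 2×2.45×1.414 = 6.93 ft.
Hydraulic radius R = A/P = 6.003/6.93 = 0.8662 ft.
V = (1.486/n) R^(2/3) √S = (1.486/0.02) × 0.8662^(2/3) × √0.0059 = 5.186 ft/s. Hydraulic depth D_h = A/T = 6.003/4.9 = 1.225 ft.
Froude number Fr = V/√(g·D_h) = 5.186/√(32.2×1.225) = 0.826, which is less than 1, so the flow is subcritical.

subcritical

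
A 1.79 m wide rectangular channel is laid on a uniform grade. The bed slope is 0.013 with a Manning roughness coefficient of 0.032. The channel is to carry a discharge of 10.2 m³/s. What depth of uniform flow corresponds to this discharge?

Manning's equation rearranged: A R^(2/3) = nQ / (1·√S) = 0.032 × 10.2 / (√0.013) = 2.863.
Try y = 2.67 m: A R^(2/3) = 3.661 — high.
Try y = 1.49 m: A R^(2/3) = 1.81 — low.
Try y = 2.17 m: A R^(2/3) = 2.866 — close enough.

y_n = 2.17 m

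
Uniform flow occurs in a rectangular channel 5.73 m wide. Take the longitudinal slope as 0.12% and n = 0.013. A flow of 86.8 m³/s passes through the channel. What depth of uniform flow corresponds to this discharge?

Manning's equation rearranged: A R^(2/3) = nQ / (1·√S) = 0.013 × 86.8 / (√0.0012) = 32.57.
Trying y = 3.05 m: A R^(2/3) = 22.67 — short.
Trying y = 4.03 m: A R^(2/3) = 32.56 — close enough.

y_n = 4.03 m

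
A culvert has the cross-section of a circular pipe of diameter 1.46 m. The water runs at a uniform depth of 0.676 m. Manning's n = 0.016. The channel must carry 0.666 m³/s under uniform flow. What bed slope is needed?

S = 0.00081

For a circular section of diameter D = 1.46 m at depth y = 0.676 m, the central angle is θ = 2 arccos(1 − 2y/D) = 2.994 rad. Then A = (D²/8)(θ − sin θ) = 0.7583 m² and P = Dθ/2 = 2.185 m.
Hydraulic radius R = A/P = 0.7583/2.185 = 0.347 m.
From Manning's equation, S = [nQ / (1 A R^(2/3))]² = [0.016 × 0.666 / (1 × 0.7583 × 0.347^(2/3))]² = 0.00081.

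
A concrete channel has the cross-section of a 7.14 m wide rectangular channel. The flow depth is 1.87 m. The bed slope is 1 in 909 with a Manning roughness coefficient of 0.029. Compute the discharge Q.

Q = 17.5 m³/s

Flow area A = b·y = 7.14 × 1.87 = 13.35 m². Wetted perimeter P = b + 2y = 7.14 + 2×1.87 = 10.88 m.
Hydraulic radius R = A/P = 13.35/10.88 = 1.227 m.
Manning's equation: Q = (1/n) A R^(2/3) S^(1/2) = (1/0.029) × 13.35 × 1.227^(2/3) × 0.0011^(1/2) = 17.5 m³/s.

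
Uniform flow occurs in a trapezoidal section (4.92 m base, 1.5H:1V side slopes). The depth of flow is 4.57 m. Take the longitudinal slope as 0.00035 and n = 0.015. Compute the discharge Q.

With bottom width b = 4.92 m and side slope z = 1.5: A = (b + zy)y = (4.92 + 1.5×4.57)×4.57 = 53.81 m²; P = b + 2y√(1+z²) = 4.92 + 2×4.57×1.803 = 21.4 m.
Hydraulic radius R = A/P = 53.81/21.4 = 2.515 m.
Manning's equation: Q = (1/n) A R^(2/3) S^(1/2) = (1/0.015) × 53.81 × 2.515^(2/3) × 0.00035^(1/2) = 124 m³/s.

Q = 124 m³/s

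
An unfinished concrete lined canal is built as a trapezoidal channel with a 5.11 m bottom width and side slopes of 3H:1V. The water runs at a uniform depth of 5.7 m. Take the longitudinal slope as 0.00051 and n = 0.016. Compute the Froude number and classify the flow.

subcritical

With bottom width b = 5.11 m and side slope z = 3: A = (b + zy)y = (5.11 + 3×5.7)×5.7 = 126.6 m²; P = b + 2y√(1+z²) = 5.11 + 2×5.7×3.162 = 41.16 m.
Hydraulic radius R = A/P = 126.6/41.16 = 3.076 m.
V = (1/n) R^(2/3) √S = (1/0.016) × 3.076^(2/3) × √0.00051 = 2.985 m/s. Hydraulic depth D_h = A/T = 126.6/39.31 = 3.22 m.
Froude number Fr = V/√(g·D_h) = 2.985/√(9.81×3.22) = 0.531, which is less than 1, so the flow is subcritical.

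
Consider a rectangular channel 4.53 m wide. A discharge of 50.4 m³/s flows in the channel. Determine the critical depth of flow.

y_c = 2.33 m

For a rectangular channel, critical depth y_c = (q²/g)^(1/3) where q = Q/b = 50.4/4.53 = 11.13 m²/s.
So y_c = (11.13²/9.81)^(1/3) = 2.33 m.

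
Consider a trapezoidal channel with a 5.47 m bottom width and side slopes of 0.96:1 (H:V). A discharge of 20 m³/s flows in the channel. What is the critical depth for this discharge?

y_c = 1.04 m

At critical depth, Q² T / (g A³) = 1, i.e. A³/T = Q²/g = 20²/9.81 = 40.77.
Trying y = 1.21 m: A³/T = 66.3 — over.
Trying y = 0.839 m: A³/T = 20.61 — short.
Trying y = 1.04 m: A³/T = 40.77 — close enough.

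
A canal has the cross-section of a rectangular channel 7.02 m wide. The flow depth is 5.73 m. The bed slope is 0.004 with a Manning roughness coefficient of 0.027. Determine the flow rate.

Q = 158 m³/s

Flow area A = b·y = 7.02 × 5.73 = 40.22 m². Wetted perimeter P = b + 2y = 7.02 + 2×5.73 = 18.48 m.
Hydraulic radius R = A/P = 40.22/18.48 = 2.177 m.
Manning's equation: Q = (1/n) A R^(2/3) S^(1/2) = (1/0.027) × 40.22 × 2.177^(2/3) × 0.004^(1/2) = 158 m³/s.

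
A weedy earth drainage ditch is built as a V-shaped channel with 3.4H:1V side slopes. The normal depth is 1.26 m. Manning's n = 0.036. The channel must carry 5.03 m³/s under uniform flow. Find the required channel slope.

For a triangular section with side slope z = 3.4: A = zy² = 3.4×1.26² = 5.398 m²; P = 2y√(1+z²) = 2×1.26×3.544 = 8.931 m.
Hydraulic radius R = A/P = 5.398/8.931 = 0.6044 m.
From Manning's equation, S = [nQ / (1 A R^(2/3))]² = [0.036 × 5.03 / (1 × 5.398 × 0.6044^(2/3))]² = 0.0022.

S = 0.0022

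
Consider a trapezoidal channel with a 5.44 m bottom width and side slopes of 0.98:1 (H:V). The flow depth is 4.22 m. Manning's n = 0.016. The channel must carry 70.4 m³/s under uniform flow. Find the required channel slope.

S = 0.00025

With bottom width b = 5.44 m and side slope z = 0.98: A = (b + zy)y = (5.44 + 0.98×4.22)×4.22 = 40.41 m²; P = b + 2y√(1+z²) = 5.44 + 2×4.22×1.4 = 17.26 m.
Hydraulic radius R = A/P = 40.41/17.26 = 2.342 m.
From Manning's equation, S = [nQ / (1 A R^(2/3))]² = [0.016 × 70.4 / (1 × 40.41 × 2.342^(2/3))]² = 0.00025.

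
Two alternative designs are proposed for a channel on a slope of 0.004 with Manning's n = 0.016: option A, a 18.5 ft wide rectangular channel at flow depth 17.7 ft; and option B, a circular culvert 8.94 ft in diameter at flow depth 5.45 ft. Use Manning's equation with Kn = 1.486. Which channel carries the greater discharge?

channel A

Channel A: Flow area A = b·y = 18.5 × 17.7 = 327.4 ft². Wetted perimeter P = b + 2y = 18.5 + 2×17.7 = 53.9 ft. Hydraulic radius R = A/P = 327.4/53.9 = 6.075 ft. Q_A = (1.486/0.016)·327.4·6.075^(2/3)·√0.004 = 6404 ft³/s.
Channel B: For a circular section of diameter D = 8.94 ft at depth y = 5.45 ft, the central angle is θ = 2 arccos(1 − 2y/D) = 3.584 rad. Then A = (D²/8)(θ − sin θ) = 40.08 ft² and P = Dθ/2 = 16.02 ft. Hydraulic radius R = A/P = 40.08/16.02 = 2.502 ft. Q_B = (1.486/0.016)·40.08·2.502^(2/3)·√0.004 = 433.8 ft³/s.
Q_A = 6404 ft³/s vs Q_B = 433.8 ft³/s, so channel A carries more.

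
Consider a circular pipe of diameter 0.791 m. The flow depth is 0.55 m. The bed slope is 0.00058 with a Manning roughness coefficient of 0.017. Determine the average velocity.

V = 0.538 m/s

For a circular section of diameter D = 0.791 m at depth y = 0.55 m, the central angle is θ = 2 arccos(1 − 2y/D) = 3.944 rad. Then A = (D²/8)(θ − sin θ) = 0.3647 m² and P = Dθ/2 = 1.56 m.
Hydraulic radius R = A/P = 0.3647/1.56 = 0.2338 m.
From Manning's equation, V = (1/n) R^(2/3) S^(1/2) = (1/0.017) × 0.2338^(2/3) × 0.00058^(1/2) = 0.538 m/s.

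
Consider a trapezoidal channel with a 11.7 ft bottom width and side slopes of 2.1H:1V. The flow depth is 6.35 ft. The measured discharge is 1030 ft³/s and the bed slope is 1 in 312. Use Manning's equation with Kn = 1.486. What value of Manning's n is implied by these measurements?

With bottom width b = 11.7 ft and side slope z = 2.1: A = (b + zy)y = (11.7 + 2.1×6.35)×6.35 = 159 ft²; P = b + 2y√(1+z²) = 11.7 + 2×6.35×2.326 = 41.24 ft.
Hydraulic radius R = A/P = 159/41.24 = 3.855 ft.
Rearranging Manning's equation: n = (1.486/Q) A R^(2/3) S^(1/2) = (1.486/1030) × 159 × 3.855^(2/3) × √0.003205 = 0.0319.

n = 0.0319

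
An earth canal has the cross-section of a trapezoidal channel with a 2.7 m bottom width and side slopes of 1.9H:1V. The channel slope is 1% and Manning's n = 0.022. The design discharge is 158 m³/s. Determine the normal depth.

y_n = 3 m

Manning's equation rearranged: A R^(2/3) = nQ / (1·√S) = 0.022 × 158 / (√0.01) = 34.76.
Try y = 3.82 m: A R^(2/3) = 60.21 — over.
Try y = 2.25 m: A R^(2/3) = 18.4 — short.
Try y = 3 m: A R^(2/3) = 34.72 — ≈ 34.76.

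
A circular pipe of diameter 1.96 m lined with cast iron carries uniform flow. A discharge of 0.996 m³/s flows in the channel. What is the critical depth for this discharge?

y_c = 0.468 m

At critical depth, Q² T / (g A³) = 1, i.e. A³/T = Q²/g = 0.996²/9.81 = 0.1011.
Trying y = 0.54 m: A³/T = 0.1765 — too large.
Trying y = 0.377 m: A³/T = 0.04339 — too small.
Trying y = 0.468 m: A³/T = 0.1011 — close enough.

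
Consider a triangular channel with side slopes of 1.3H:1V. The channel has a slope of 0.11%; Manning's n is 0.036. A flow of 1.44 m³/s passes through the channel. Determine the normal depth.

Manning's equation rearranged: A R^(2/3) = nQ / (1·√S) = 0.036 × 1.44 / (√0.0011) = 1.563.
Try y = 1.61 m: A R^(2/3) = 2.497 — too large.
Try y = 1.2 m: A R^(2/3) = 1.141 — too small.
Try y = 1.35 m: A R^(2/3) = 1.561 — matches.

y_n = 1.35 m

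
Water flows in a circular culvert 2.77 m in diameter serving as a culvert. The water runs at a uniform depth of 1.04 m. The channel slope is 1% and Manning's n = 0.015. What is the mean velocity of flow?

For a circular section of diameter D = 2.77 m at depth y = 1.04 m, the central angle is θ = 2 arccos(1 − 2y/D) = 2.638 rad. Then A = (D²/8)(θ − sin θ) = 2.067 m² and P = Dθ/2 = 3.654 m.
Hydraulic radius R = A/P = 2.067/3.654 = 0.5658 m.
From Manning's equation, V = (1/n) R^(2/3) S^(1/2) = (1/0.015) × 0.5658^(2/3) × 0.01^(1/2) = 4.56 m/s.

V = 4.56 m/s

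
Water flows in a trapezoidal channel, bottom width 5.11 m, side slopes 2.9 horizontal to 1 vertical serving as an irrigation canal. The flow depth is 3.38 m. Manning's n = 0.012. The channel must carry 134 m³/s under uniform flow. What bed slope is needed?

S = 0.000418

With bottom width b = 5.11 m and side slope z = 2.9: A = (b + zy)y = (5.11 + 2.9×3.38)×3.38 = 50.4 m²; P = b + 2y√(1+z²) = 5.11 + 2×3.38×3.068 = 25.85 m.
Hydraulic radius R = A/P = 50.4/25.85 = 1.95 m.
From Manning's equation, S = [nQ / (1 A R^(2/3))]² = [0.012 × 134 / (1 × 50.4 × 1.95^(2/3))]² = 0.000418.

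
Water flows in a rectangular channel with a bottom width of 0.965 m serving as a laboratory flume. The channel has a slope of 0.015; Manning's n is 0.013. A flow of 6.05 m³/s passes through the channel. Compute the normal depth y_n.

y_n = 1.33 m

Manning's equation rearranged: A R^(2/3) = nQ / (1·√S) = 0.013 × 6.05 / (√0.015) = 0.6422.
Trying y = 1.5 m: A R^(2/3) = 0.7394 — over.
Trying y = 1.11 m: A R^(2/3) = 0.518 — short.
Trying y = 1.33 m: A R^(2/3) = 0.6423 — matches.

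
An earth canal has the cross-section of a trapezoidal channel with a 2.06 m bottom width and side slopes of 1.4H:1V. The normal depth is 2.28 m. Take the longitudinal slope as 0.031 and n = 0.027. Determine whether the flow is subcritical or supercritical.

supercritical

With bottom width b = 2.06 m and side slope z = 1.4: A = (b + zy)y = (2.06 + 1.4×2.28)×2.28 = 11.97 m²; P = b + 2y√(1+z²) = 2.06 + 2×2.28×1.72 = 9.905 m.
Hydraulic radius R = A/P = 11.97/9.905 = 1.209 m.
V = (1/n) R^(2/3) √S = (1/0.027) × 1.209^(2/3) × √0.031 = 7.4 m/s. Hydraulic depth D_h = A/T = 11.97/8.444 = 1.418 m.
Froude number Fr = V/√(g·D_h) = 7.4/√(9.81×1.418) = 1.98, which is greater than 1, so the flow is supercritical.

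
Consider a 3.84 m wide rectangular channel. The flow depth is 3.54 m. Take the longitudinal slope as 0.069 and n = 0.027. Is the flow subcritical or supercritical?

Flow area A = b·y = 3.84 × 3.54 = 13.59 m². Wetted perimeter P = b + 2y = 3.84 + 2×3.54 = 10.92 m.
Hydraulic radius R = A/P = 13.59/10.92 = 1.245 m.
V = (1/n) R^(2/3) √S = (1/0.027) × 1.245^(2/3) × √0.069 = 11.26 m/s. Hydraulic depth D_h = A/T = 13.59/3.84 = 3.54 m.
Froude number Fr = V/√(g·D_h) = 11.26/√(9.81×3.54) = 1.91, which is greater than 1, so the flow is supercritical.

supercritical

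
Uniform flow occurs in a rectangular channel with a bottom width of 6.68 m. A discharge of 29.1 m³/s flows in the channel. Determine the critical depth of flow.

For a rectangular channel, critical depth y_c = (q²/g)^(1/3) where q = Q/b = 29.1/6.68 = 4.356 m²/s.
So y_c = (4.356²/9.81)^(1/3) = 1.25 m.

y_c = 1.25 m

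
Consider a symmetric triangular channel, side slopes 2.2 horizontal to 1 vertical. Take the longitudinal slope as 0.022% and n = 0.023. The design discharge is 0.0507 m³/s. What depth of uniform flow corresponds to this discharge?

Manning's equation rearranged: A R^(2/3) = nQ / (1·√S) = 0.023 × 0.0507 / (√0.00022) = 0.07862.
At y = 0.431 m: A R^(2/3) = 0.138 — high.
At y = 0.295 m: A R^(2/3) = 0.0502 — low.
At y = 0.349 m: A R^(2/3) = 0.0786 — matches.

y_n = 0.349 m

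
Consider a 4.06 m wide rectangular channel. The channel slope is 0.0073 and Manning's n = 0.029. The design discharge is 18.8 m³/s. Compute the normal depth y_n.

y_n = 1.67 m

Manning's equation rearranged: A R^(2/3) = nQ / (1·√S) = 0.029 × 18.8 / (√0.0073) = 6.381.
At y = 1.88 m: A R^(2/3) = 7.51 — too large.
At y = 1.25 m: A R^(2/3) = 4.277 — too small.
At y = 1.67 m: A R^(2/3) = 6.396 — close enough.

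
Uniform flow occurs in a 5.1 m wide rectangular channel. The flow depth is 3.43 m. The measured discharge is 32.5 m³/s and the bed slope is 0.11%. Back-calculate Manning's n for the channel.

Flow area A = b·y = 5.1 × 3.43 = 17.49 m². Wetted perimeter P = b + 2y = 5.1 + 2×3.43 = 11.96 m.
Hydraulic radius R = A/P = 17.49/11.96 = 1.463 m.
Rearranging Manning's equation: n = (1/Q) A R^(2/3) S^(1/2) = (1/32.5) × 17.49 × 1.463^(2/3) × √0.0011 = 0.023.

n = 0.023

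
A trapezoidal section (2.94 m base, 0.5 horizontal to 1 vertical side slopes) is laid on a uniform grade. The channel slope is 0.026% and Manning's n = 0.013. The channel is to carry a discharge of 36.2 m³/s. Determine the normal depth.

y_n = 4.11 m

Manning's equation rearranged: A R^(2/3) = nQ / (1·√S) = 0.013 × 36.2 / (√0.00026) = 29.19.
At y = 3.63 m: A R^(2/3) = 23.23 — too small.
At y = 5.16 m: A R^(2/3) = 44.72 — too large.
At y = 4.11 m: A R^(2/3) = 29.16 — close enough.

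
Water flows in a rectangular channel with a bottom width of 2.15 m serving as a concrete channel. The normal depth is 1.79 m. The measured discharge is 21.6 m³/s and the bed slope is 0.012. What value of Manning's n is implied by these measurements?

n = 0.015

Flow area A = b·y = 2.15 × 1.79 = 3.849 m². Wetted perimeter P = b + 2y = 2.15 + 2×1.79 = 5.73 m.
Hydraulic radius R = A/P = 3.849/5.73 = 0.6716 m.
Rearranging Manning's equation: n = (1/Q) A R^(2/3) S^(1/2) = (1/21.6) × 3.849 × 0.6716^(2/3) × √0.012 = 0.015.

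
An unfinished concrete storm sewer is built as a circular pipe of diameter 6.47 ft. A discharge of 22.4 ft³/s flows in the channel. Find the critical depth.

y_c = 1.22 ft

At critical depth, Q² T / (g A³) = 1, i.e. A³/T = Q²/g = 22.4²/32.2 = 15.58.
At y = 1.47 ft: A³/T = 32.64 — over.
At y = 1 ft: A³/T = 7.202 — short.
At y = 1.22 ft: A³/T = 15.73 — ≈ 15.58.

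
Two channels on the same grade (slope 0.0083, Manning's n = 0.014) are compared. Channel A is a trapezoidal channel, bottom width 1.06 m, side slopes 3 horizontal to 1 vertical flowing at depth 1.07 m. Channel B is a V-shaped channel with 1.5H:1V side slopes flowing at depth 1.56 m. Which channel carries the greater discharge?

channel A

Channel A: With bottom width b = 1.06 m and side slope z = 3: A = (b + zy)y = (1.06 + 3×1.07)×1.07 = 4.569 m²; P = b + 2y√(1+z²) = 1.06 + 2×1.07×3.162 = 7.827 m. Hydraulic radius R = A/P = 4.569/7.827 = 0.5837 m. Q_A = (1/0.014)·4.569·0.5837^(2/3)·√0.0083 = 20.77 m³/s.
Channel B: For a triangular section with side slope z = 1.5: A = zy² = 1.5×1.56² = 3.65 m²; P = 2y√(1+z²) = 2×1.56×1.803 = 5.625 m. Hydraulic radius R = A/P = 3.65/5.625 = 0.649 m. Q_B = (1/0.014)·3.65·0.649^(2/3)·√0.0083 = 17.81 m³/s.
Q_A = 20.77 m³/s vs Q_B = 17.81 m³/s, so channel A carries more.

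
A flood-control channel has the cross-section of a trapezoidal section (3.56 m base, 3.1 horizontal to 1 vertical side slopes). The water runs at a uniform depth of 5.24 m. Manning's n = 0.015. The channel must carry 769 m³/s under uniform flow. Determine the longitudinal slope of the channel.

With bottom width b = 3.56 m and side slope z = 3.1: A = (b + zy)y = (3.56 + 3.1×5.24)×5.24 = 103.8 m²; P = b + 2y√(1+z²) = 3.56 + 2×5.24×3.257 = 37.7 m.
Hydraulic radius R = A/P = 103.8/37.7 = 2.753 m.
From Manning's equation, S = [nQ / (1 A R^(2/3))]² = [0.015 × 769 / (1 × 103.8 × 2.753^(2/3))]² = 0.0032.

S = 0.0032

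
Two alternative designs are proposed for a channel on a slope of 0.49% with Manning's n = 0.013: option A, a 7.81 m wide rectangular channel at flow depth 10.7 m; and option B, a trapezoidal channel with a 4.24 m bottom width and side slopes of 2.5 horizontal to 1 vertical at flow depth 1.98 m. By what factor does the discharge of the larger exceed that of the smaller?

Channel A: Flow area A = b·y = 7.81 × 10.7 = 83.57 m². Wetted perimeter P = b + 2y = 7.81 + 2×10.7 = 29.21 m. Hydraulic radius R = A/P = 83.57/29.21 = 2.861 m. Q_A = (1/0.013)·83.57·2.861^(2/3)·√0.0049 = 906.8 m³/s.
Channel B: With bottom width b = 4.24 m and side slope z = 2.5: A = (b + zy)y = (4.24 + 2.5×1.98)×1.98 = 18.2 m²; P = b + 2y√(1+z²) = 4.24 + 2×1.98×2.693 = 14.9 m. Hydraulic radius R = A/P = 18.2/14.9 = 1.221 m. Q_B = (1/0.013)·18.2·1.221^(2/3)·√0.0049 = 111.9 m³/s.
The larger discharge is 906.8 m³/s and the smaller is 111.9 m³/s; the ratio is 8.1.

8.1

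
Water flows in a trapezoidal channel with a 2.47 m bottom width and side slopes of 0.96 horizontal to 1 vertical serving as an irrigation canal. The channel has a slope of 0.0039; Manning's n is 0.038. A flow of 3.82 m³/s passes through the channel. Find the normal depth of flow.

Manning's equation rearranged: A R^(2/3) = nQ / (1·√S) = 0.038 × 3.82 / (√0.0039) = 2.324.
Trying y = 1.03 m: A R^(2/3) = 2.725 — over.
Trying y = 0.746 m: A R^(2/3) = 1.544 — short.
Trying y = 0.942 m: A R^(2/3) = 2.325 — close enough.

y_n = 0.942 m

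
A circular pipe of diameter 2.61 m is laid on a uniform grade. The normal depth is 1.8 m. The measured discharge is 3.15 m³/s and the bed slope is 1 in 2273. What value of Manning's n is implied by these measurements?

For a circular section of diameter D = 2.61 m at depth y = 1.8 m, the central angle is θ = 2 arccos(1 − 2y/D) = 3.92 rad. Then A = (D²/8)(θ − sin θ) = 3.935 m² and P = Dθ/2 = 5.115 m.
Hydraulic radius R = A/P = 3.935/5.115 = 0.7693 m.
Rearranging Manning's equation: n = (1/Q) A R^(2/3) S^(1/2) = (1/3.15) × 3.935 × 0.7693^(2/3) × √0.0004399 = 0.022.

n = 0.022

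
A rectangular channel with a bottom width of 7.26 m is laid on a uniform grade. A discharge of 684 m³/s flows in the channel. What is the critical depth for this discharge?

For a rectangular channel, critical depth y_c = (q²/g)^(1/3) where q = Q/b = 684/7.26 = 94.21 m²/s.
So y_c = (94.21²/9.81)^(1/3) = 9.67 m.

y_c = 9.67 m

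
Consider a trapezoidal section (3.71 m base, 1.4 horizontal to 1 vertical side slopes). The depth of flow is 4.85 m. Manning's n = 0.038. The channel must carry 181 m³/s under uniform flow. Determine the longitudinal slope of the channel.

S = 0.00539

With bottom width b = 3.71 m and side slope z = 1.4: A = (b + zy)y = (3.71 + 1.4×4.85)×4.85 = 50.92 m²; P = b + 2y√(1+z²) = 3.71 + 2×4.85×1.72 = 20.4 m.
Hydraulic radius R = A/P = 50.92/20.4 = 2.497 m.
From Manning's equation, S = [nQ / (1 A R^(2/3))]² = [0.038 × 181 / (1 × 50.92 × 2.497^(2/3))]² = 0.00539.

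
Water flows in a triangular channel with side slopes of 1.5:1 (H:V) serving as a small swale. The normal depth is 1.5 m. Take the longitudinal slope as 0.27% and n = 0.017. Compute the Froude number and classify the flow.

For a triangular section with side slope z = 1.5: A = zy² = 1.5×1.5² = 3.375 m²; P = 2y√(1+z²) = 2×1.5×1.803 = 5.408 m.
Hydraulic radius R = A/P = 3.375/5.408 = 0.624 m.
V = (1/n) R^(2/3) √S = (1/0.017) × 0.624^(2/3) × √0.0027 = 2.232 m/s. Hydraulic depth D_h = A/T = 3.375/4.5 = 0.75 m.
Froude number Fr = V/√(g·D_h) = 2.232/√(9.81×0.75) = 0.823, which is less than 1, so the flow is subcritical.

subcritical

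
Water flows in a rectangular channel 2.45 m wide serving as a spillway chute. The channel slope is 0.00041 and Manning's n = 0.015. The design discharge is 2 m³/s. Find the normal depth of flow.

y_n = 0.926 m

Manning's equation rearranged: A R^(2/3) = nQ / (1·√S) = 0.015 × 2 / (√0.00041) = 1.482.
At y = 0.677 m: A R^(2/3) = 0.9537 — low.
At y = 1.11 m: A R^(2/3) = 1.896 — high.
At y = 0.926 m: A R^(2/3) = 1.481 — ≈ 1.482.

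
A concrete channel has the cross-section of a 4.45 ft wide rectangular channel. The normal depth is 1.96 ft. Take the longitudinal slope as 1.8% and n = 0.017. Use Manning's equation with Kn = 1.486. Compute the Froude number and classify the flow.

supercritical

Flow area A = b·y = 4.45 × 1.96 = 8.722 ft². Wetted perimeter P = b + 2y = 4.45 + 2×1.96 = 8.37 ft.
Hydraulic radius R = A/P = 8.722/8.37 = 1.042 ft.
V = (1.486/n) R^(2/3) √S = (1.486/0.017) × 1.042^(2/3) × √0.018 = 12.05 ft/s. Hydraulic depth D_h = A/T = 8.722/4.45 = 1.96 ft.
Froude number Fr = V/√(g·D_h) = 12.05/√(32.2×1.96) = 1.52, which is greater than 1, so the flow is supercritical.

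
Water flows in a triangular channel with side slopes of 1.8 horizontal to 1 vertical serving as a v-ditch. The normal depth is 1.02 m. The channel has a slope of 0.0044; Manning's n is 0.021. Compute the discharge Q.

For a triangular section with side slope z = 1.8: A = zy² = 1.8×1.02² = 1.873 m²; P = 2y√(1+z²) = 2×1.02×2.059 = 4.201 m.
Hydraulic radius R = A/P = 1.873/4.201 = 0.4458 m.
Manning's equation: Q = (1/n) A R^(2/3) S^(1/2) = (1/0.021) × 1.873 × 0.4458^(2/3) × 0.0044^(1/2) = 3.45 m³/s.

Q = 3.45 m³/s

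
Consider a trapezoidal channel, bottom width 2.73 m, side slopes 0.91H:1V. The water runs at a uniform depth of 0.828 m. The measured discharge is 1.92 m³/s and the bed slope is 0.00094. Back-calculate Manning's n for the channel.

n = 0.032

With bottom width b = 2.73 m and side slope z = 0.91: A = (b + zy)y = (2.73 + 0.91×0.828)×0.828 = 2.884 m²; P = b + 2y√(1+z²) = 2.73 + 2×0.828×1.352 = 4.969 m.
Hydraulic radius R = A/P = 2.884/4.969 = 0.5805 m.
Rearranging Manning's equation: n = (1/Q) A R^(2/3) S^(1/2) = (1/1.92) × 2.884 × 0.5805^(2/3) × √0.00094 = 0.032.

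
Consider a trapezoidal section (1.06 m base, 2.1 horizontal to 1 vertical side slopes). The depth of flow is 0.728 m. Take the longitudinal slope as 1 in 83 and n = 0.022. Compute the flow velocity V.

With bottom width b = 1.06 m and side slope z = 2.1: A = (b + zy)y = (1.06 + 2.1×0.728)×0.728 = 1.885 m²; P = b + 2y√(1+z²) = 1.06 + 2×0.728×2.326 = 4.447 m.
Hydraulic radius R = A/P = 1.885/4.447 = 0.4238 m.
From Manning's equation, V = (1/n) R^(2/3) S^(1/2) = (1/0.022) × 0.4238^(2/3) × 0.01205^(1/2) = 2.82 m/s.

V = 2.82 m/s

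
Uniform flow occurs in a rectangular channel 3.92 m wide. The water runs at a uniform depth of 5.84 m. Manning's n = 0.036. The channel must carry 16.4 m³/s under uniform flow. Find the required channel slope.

S = 0.000399

Flow area A = b·y = 3.92 × 5.84 = 22.89 m². Wetted perimeter P = b + 2y = 3.92 + 2×5.84 = 15.6 m.
Hydraulic radius R = A/P = 22.89/15.6 = 1.467 m.
From Manning's equation, S = [nQ / (1 A R^(2/3))]² = [0.036 × 16.4 / (1 × 22.89 × 1.467^(2/3))]² = 0.000399.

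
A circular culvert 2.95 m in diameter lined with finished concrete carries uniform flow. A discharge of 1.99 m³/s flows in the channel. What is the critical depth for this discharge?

At critical depth, Q² T / (g A³) = 1, i.e. A³/T = Q²/g = 1.99²/9.81 = 0.4037.
At y = 0.532 m: A³/T = 0.2602 — too small.
At y = 0.595 m: A³/T = 0.4036 — matches.

y_c = 0.595 m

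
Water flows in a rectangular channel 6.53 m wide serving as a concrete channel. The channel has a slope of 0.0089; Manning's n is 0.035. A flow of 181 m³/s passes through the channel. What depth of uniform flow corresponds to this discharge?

y_n = 6.2 m

Manning's equation rearranged: A R^(2/3) = nQ / (1·√S) = 0.035 × 181 / (√0.0089) = 67.15.
Trying y = 7.28 m: A R^(2/3) = 81.73 — over.
Trying y = 4.74 m: A R^(2/3) = 48.04 — short.
Trying y = 6.2 m: A R^(2/3) = 67.21 — matches.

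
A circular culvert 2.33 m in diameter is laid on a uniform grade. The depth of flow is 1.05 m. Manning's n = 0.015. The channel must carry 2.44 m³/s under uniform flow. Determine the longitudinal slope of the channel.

S = 0.000869

For a circular section of diameter D = 2.33 m at depth y = 1.05 m, the central angle is θ = 2 arccos(1 − 2y/D) = 2.944 rad. Then A = (D²/8)(θ − sin θ) = 1.864 m² and P = Dθ/2 = 3.43 m.
Hydraulic radius R = A/P = 1.864/3.43 = 0.5436 m.
From Manning's equation, S = [nQ / (1 A R^(2/3))]² = [0.015 × 2.44 / (1 × 1.864 × 0.5436^(2/3))]² = 0.000869.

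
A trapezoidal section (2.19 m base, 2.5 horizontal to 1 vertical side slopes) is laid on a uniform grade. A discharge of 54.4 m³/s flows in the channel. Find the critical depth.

y_c = 2.1 m

At critical depth, Q² T / (g A³) = 1, i.e. A³/T = Q²/g = 54.4²/9.81 = 301.7.
At y = 2.68 m: A³/T = 867.5 — high.
At y = 1.87 m: A³/T = 183.3 — low.
At y = 2.1 m: A³/T = 300.5 — close enough.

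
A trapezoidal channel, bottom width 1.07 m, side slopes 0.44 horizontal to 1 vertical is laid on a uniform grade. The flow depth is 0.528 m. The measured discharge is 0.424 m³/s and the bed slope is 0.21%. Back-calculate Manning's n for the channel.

n = 0.034

With bottom width b = 1.07 m and side slope z = 0.44: A = (b + zy)y = (1.07 + 0.44×0.528)×0.528 = 0.6876 m²; P = b + 2y√(1+z²) = 1.07 + 2×0.528×1.093 = 2.224 m.
Hydraulic radius R = A/P = 0.6876/2.224 = 0.3092 m.
Rearranging Manning's equation: n = (1/Q) A R^(2/3) S^(1/2) = (1/0.424) × 0.6876 × 0.3092^(2/3) × √0.0021 = 0.034.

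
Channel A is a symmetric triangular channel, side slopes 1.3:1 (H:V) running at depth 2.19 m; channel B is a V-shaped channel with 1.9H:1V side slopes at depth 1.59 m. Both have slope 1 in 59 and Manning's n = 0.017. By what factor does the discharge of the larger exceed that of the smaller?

Channel A: For a triangular section with side slope z = 1.3: A = zy² = 1.3×2.19² = 6.235 m²; P = 2y√(1+z²) = 2×2.19×1.64 = 7.184 m. Hydraulic radius R = A/P = 6.235/7.184 = 0.8679 m. Q_A = (1/0.017)·6.235·0.8679^(2/3)·√0.01695 = 43.45 m³/s.
Channel B: For a triangular section with side slope z = 1.9: A = zy² = 1.9×1.59² = 4.803 m²; P = 2y√(1+z²) = 2×1.59×2.147 = 6.828 m. Hydraulic radius R = A/P = 4.803/6.828 = 0.7035 m. Q_B = (1/0.017)·4.803·0.7035^(2/3)·√0.01695 = 29.1 m³/s.
The larger discharge is 43.45 m³/s and the smaller is 29.1 m³/s; the ratio is 1.49.

1.49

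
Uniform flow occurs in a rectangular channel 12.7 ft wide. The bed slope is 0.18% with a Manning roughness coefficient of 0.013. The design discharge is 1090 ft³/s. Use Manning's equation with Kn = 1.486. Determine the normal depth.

y_n = 7.7 ft

Manning's equation rearranged: A R^(2/3) = nQ / (1.486·√S) = 0.013 × 1090 / (1.486 × √0.0018) = 224.8.
Trying y = 6.87 ft: A R^(2/3) = 193.4 — short.
Trying y = 7.7 ft: A R^(2/3) = 224.6 — close enough.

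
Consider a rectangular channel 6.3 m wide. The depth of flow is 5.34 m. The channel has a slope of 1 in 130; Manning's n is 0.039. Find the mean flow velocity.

Flow area A = b·y = 6.3 × 5.34 = 33.64 m². Wetted perimeter P = b + 2y = 6.3 + 2×5.34 = 16.98 m.
Hydraulic radius R = A/P = 33.64/16.98 = 1.981 m.
From Manning's equation, V = (1/n) R^(2/3) S^(1/2) = (1/0.039) × 1.981^(2/3) × 0.007692^(1/2) = 3.55 m/s.

V = 3.55 m/s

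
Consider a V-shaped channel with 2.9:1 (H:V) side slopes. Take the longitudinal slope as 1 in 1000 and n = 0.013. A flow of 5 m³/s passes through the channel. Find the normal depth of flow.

y_n = 1.06 m

Manning's equation rearranged: A R^(2/3) = nQ / (1·√S) = 0.013 × 5 / (√0.001) = 2.055.
Trying y = 0.784 m: A R^(2/3) = 0.9197 — low.
Trying y = 1.06 m: A R^(2/3) = 2.056 — close enough.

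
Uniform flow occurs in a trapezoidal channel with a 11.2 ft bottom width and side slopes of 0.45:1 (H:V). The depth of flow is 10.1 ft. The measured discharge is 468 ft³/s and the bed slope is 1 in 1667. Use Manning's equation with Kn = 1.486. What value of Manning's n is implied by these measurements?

n = 0.035

With bottom width b = 11.2 ft and side slope z = 0.45: A = (b + zy)y = (11.2 + 0.45×10.1)×10.1 = 159 ft²; P = b + 2y√(1+z²) = 11.2 + 2×10.1×1.097 = 33.35 ft.
Hydraulic radius R = A/P = 159/33.35 = 4.768 ft.
Rearranging Manning's equation: n = (1.486/Q) A R^(2/3) S^(1/2) = (1.486/468) × 159 × 4.768^(2/3) × √0.0005999 = 0.035.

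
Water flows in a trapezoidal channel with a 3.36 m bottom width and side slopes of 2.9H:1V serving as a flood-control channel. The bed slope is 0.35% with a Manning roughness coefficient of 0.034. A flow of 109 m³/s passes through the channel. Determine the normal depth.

Manning's equation rearranged: A R^(2/3) = nQ / (1·√S) = 0.034 × 109 / (√0.0035) = 62.64.
Try y = 3.92 m: A R^(2/3) = 94.87 — over.
Try y = 2.55 m: A R^(2/3) = 35.02 — short.
Try y = 3.28 m: A R^(2/3) = 62.43 — ≈ 62.64.

y_n = 3.28 m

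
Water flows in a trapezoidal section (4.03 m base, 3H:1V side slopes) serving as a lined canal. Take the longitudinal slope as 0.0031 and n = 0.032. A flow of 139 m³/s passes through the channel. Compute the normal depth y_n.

Manning's equation rearranged: A R^(2/3) = nQ / (1·√S) = 0.032 × 139 / (√0.0031) = 79.89.
At y = 4.1 m: A R^(2/3) = 114.4 — high.
At y = 3.51 m: A R^(2/3) = 79.72 — matches.

y_n = 3.51 m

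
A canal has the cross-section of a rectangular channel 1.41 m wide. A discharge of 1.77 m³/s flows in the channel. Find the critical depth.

For a rectangular channel, critical depth y_c = (q²/g)^(1/3) where q = Q/b = 1.77/1.41 = 1.255 m²/s.
So y_c = (1.255²/9.81)^(1/3) = 0.544 m.

y_c = 0.544 m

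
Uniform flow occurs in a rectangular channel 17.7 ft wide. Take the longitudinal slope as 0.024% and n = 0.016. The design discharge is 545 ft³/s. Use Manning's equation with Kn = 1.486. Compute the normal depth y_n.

y_n = 8.16 ft

Manning's equation rearranged: A R^(2/3) = nQ / (1.486·√S) = 0.016 × 545 / (1.486 × √0.00024) = 378.8.
Try y = 5.97 ft: A R^(2/3) = 246.6 — low.
Try y = 10.1 ft: A R^(2/3) = 502.8 — high.
Try y = 8.16 ft: A R^(2/3) = 378.7 — matches.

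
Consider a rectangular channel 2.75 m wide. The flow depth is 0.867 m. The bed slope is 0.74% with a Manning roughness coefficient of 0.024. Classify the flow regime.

subcritical

Flow area A = b·y = 2.75 × 0.867 = 2.384 m². Wetted perimeter P = b + 2y = 2.75 + 2×0.867 = 4.484 m.
Hydraulic radius R = A/P = 2.384/4.484 = 0.5317 m.
V = (1/n) R^(2/3) √S = (1/0.024) × 0.5317^(2/3) × √0.0074 = 2.352 m/s. Hydraulic depth D_h = A/T = 2.384/2.75 = 0.867 m.
Froude number Fr = V/√(g·D_h) = 2.352/√(9.81×0.867) = 0.807, which is less than 1, so the flow is subcritical.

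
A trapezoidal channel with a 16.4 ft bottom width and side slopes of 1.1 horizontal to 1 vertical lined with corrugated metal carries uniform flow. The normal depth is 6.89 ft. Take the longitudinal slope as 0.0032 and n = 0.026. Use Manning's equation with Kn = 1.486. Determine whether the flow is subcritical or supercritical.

subcritical

With bottom width b = 16.4 ft and side slope z = 1.1: A = (b + zy)y = (16.4 + 1.1×6.89)×6.89 = 165.2 ft²; P = b + 2y√(1+z²) = 16.4 + 2×6.89×1.487 = 36.89 ft.
Hydraulic radius R = A/P = 165.2/36.89 = 4.479 ft.
V = (1.486/n) R^(2/3) √S = (1.486/0.026) × 4.479^(2/3) × √0.0032 = 8.785 ft/s. Hydraulic depth D_h = A/T = 165.2/31.56 = 5.235 ft.
Froude number Fr = V/√(g·D_h) = 8.785/√(32.2×5.235) = 0.677, which is less than 1, so the flow is subcritical.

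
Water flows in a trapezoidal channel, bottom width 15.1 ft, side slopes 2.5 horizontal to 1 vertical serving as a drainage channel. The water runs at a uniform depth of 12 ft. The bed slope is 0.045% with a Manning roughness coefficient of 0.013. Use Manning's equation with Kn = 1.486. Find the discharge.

Q = 4700 ft³/s

With bottom width b = 15.1 ft and side slope z = 2.5: A = (b + zy)y = (15.1 + 2.5×12)×12 = 541.2 ft²; P = b + 2y√(1+z²) = 15.1 + 2×12×2.693 = 79.72 ft.
Hydraulic radius R = A/P = 541.2/79.72 = 6.789 ft.
Manning's equation: Q = (1.486/n) A R^(2/3) S^(1/2) = (1.486/0.013) × 541.2 × 6.789^(2/3) × 0.00045^(1/2) = 4700 ft³/s.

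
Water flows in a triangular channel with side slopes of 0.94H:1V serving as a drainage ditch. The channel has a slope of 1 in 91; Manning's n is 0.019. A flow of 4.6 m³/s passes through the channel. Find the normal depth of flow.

Manning's equation rearranged: A R^(2/3) = nQ / (1·√S) = 0.019 × 4.6 / (√0.01099) = 0.8337.
At y = 1.37 m: A R^(2/3) = 1.065 — high.
At y = 0.988 m: A R^(2/3) = 0.4455 — low.
At y = 1.25 m: A R^(2/3) = 0.8342 — matches.

y_n = 1.25 m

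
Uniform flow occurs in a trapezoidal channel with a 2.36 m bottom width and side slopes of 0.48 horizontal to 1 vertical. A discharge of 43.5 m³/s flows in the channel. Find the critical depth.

At critical depth, Q² T / (g A³) = 1, i.e. A³/T = Q²/g = 43.5²/9.81 = 192.9.
Trying y = 2.07 m: A³/T = 76.95 — short.
Trying y = 2.69 m: A³/T = 191.7 — ≈ 192.9.

y_c = 2.69 m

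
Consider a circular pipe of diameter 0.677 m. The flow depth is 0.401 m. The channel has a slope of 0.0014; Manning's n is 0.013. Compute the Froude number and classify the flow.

For a circular section of diameter D = 0.677 m at depth y = 0.401 m, the central angle is θ = 2 arccos(1 − 2y/D) = 3.513 rad. Then A = (D²/8)(θ − sin θ) = 0.2221 m² and P = Dθ/2 = 1.189 m.
Hydraulic radius R = A/P = 0.2221/1.189 = 0.1867 m.
V = (1/n) R^(2/3) √S = (1/0.013) × 0.1867^(2/3) × √0.0014 = 0.9403 m/s. Hydraulic depth D_h = A/T = 0.2221/0.6654 = 0.3337 m.
Froude number Fr = V/√(g·D_h) = 0.9403/√(9.81×0.3337) = 0.52, which is less than 1, so the flow is subcritical.

subcritical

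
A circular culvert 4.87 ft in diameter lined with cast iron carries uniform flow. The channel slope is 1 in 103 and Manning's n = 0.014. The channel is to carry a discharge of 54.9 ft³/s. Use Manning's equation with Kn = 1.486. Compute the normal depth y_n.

y_n = 1.65 ft

Manning's equation rearranged: A R^(2/3) = nQ / (1.486·√S) = 0.014 × 54.9 / (1.486 × √0.009709) = 5.249.
At y = 1.85 ft: A R^(2/3) = 6.508 — high.
At y = 1.21 ft: A R^(2/3) = 2.874 — low.
At y = 1.65 ft: A R^(2/3) = 5.252 — matches.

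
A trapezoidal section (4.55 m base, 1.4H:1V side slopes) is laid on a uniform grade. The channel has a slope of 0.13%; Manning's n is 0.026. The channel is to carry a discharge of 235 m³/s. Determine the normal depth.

y_n = 6.08 m

Manning's equation rearranged: A R^(2/3) = nQ / (1·√S) = 0.026 × 235 / (√0.0013) = 169.5.
At y = 4.5 m: A R^(2/3) = 88.42 — short.
At y = 6.97 m: A R^(2/3) = 229.7 — over.
At y = 6.08 m: A R^(2/3) = 169.5 — close enough.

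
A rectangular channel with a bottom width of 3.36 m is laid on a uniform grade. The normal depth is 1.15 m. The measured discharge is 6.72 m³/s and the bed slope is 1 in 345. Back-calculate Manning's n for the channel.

n = 0.024

Flow area A = b·y = 3.36 × 1.15 = 3.864 m². Wetted perimeter P = b + 2y = 3.36 + 2×1.15 = 5.66 m.
Hydraulic radius R = A/P = 3.864/5.66 = 0.6827 m.
Rearranging Manning's equation: n = (1/Q) A R^(2/3) S^(1/2) = (1/6.72) × 3.864 × 0.6827^(2/3) × √0.002899 = 0.024.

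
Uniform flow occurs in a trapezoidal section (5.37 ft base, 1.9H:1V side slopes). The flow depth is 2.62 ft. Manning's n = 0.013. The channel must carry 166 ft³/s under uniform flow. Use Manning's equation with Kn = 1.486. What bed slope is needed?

With bottom width b = 5.37 ft and side slope z = 1.9: A = (b + zy)y = (5.37 + 1.9×2.62)×2.62 = 27.11 ft²; P = b + 2y√(1+z²) = 5.37 + 2×2.62×2.147 = 16.62 ft.
Hydraulic radius R = A/P = 27.11/16.62 = 1.631 ft.
From Manning's equation, S = [nQ / (1.486 A R^(2/3))]² = [0.013 × 166 / (1.486 × 27.11 × 1.631^(2/3))]² = 0.00149.

S = 0.00149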